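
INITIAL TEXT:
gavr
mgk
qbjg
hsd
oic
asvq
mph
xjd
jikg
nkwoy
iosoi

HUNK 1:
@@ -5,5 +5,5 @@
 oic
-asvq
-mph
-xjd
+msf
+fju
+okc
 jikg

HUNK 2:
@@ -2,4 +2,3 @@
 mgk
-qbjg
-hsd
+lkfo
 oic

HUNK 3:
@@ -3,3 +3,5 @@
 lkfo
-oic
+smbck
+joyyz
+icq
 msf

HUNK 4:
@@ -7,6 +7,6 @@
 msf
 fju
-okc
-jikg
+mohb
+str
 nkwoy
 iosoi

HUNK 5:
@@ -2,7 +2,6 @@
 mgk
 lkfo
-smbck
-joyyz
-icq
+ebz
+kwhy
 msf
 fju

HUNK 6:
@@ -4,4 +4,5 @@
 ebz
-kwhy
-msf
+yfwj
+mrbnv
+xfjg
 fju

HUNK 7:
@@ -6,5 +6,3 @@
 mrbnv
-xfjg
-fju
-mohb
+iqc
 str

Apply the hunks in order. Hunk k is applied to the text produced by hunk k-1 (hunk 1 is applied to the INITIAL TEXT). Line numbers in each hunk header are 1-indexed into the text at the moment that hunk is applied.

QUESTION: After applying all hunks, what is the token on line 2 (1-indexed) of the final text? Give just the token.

Hunk 1: at line 5 remove [asvq,mph,xjd] add [msf,fju,okc] -> 11 lines: gavr mgk qbjg hsd oic msf fju okc jikg nkwoy iosoi
Hunk 2: at line 2 remove [qbjg,hsd] add [lkfo] -> 10 lines: gavr mgk lkfo oic msf fju okc jikg nkwoy iosoi
Hunk 3: at line 3 remove [oic] add [smbck,joyyz,icq] -> 12 lines: gavr mgk lkfo smbck joyyz icq msf fju okc jikg nkwoy iosoi
Hunk 4: at line 7 remove [okc,jikg] add [mohb,str] -> 12 lines: gavr mgk lkfo smbck joyyz icq msf fju mohb str nkwoy iosoi
Hunk 5: at line 2 remove [smbck,joyyz,icq] add [ebz,kwhy] -> 11 lines: gavr mgk lkfo ebz kwhy msf fju mohb str nkwoy iosoi
Hunk 6: at line 4 remove [kwhy,msf] add [yfwj,mrbnv,xfjg] -> 12 lines: gavr mgk lkfo ebz yfwj mrbnv xfjg fju mohb str nkwoy iosoi
Hunk 7: at line 6 remove [xfjg,fju,mohb] add [iqc] -> 10 lines: gavr mgk lkfo ebz yfwj mrbnv iqc str nkwoy iosoi
Final line 2: mgk

Answer: mgk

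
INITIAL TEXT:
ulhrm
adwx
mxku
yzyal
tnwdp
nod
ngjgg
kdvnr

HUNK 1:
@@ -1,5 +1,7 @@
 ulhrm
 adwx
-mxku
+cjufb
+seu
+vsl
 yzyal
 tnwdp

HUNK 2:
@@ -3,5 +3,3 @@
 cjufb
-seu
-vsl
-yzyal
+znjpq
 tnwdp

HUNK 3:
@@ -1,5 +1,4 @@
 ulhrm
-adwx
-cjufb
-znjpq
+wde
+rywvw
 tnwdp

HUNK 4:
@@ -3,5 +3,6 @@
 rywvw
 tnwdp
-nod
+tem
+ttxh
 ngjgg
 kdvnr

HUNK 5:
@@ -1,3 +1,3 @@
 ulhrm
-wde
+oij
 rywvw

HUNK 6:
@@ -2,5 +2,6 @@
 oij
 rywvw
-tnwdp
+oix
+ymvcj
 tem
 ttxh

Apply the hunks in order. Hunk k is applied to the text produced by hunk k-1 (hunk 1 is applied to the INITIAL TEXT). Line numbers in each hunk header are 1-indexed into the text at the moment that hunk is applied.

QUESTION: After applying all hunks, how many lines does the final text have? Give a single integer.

Hunk 1: at line 1 remove [mxku] add [cjufb,seu,vsl] -> 10 lines: ulhrm adwx cjufb seu vsl yzyal tnwdp nod ngjgg kdvnr
Hunk 2: at line 3 remove [seu,vsl,yzyal] add [znjpq] -> 8 lines: ulhrm adwx cjufb znjpq tnwdp nod ngjgg kdvnr
Hunk 3: at line 1 remove [adwx,cjufb,znjpq] add [wde,rywvw] -> 7 lines: ulhrm wde rywvw tnwdp nod ngjgg kdvnr
Hunk 4: at line 3 remove [nod] add [tem,ttxh] -> 8 lines: ulhrm wde rywvw tnwdp tem ttxh ngjgg kdvnr
Hunk 5: at line 1 remove [wde] add [oij] -> 8 lines: ulhrm oij rywvw tnwdp tem ttxh ngjgg kdvnr
Hunk 6: at line 2 remove [tnwdp] add [oix,ymvcj] -> 9 lines: ulhrm oij rywvw oix ymvcj tem ttxh ngjgg kdvnr
Final line count: 9

Answer: 9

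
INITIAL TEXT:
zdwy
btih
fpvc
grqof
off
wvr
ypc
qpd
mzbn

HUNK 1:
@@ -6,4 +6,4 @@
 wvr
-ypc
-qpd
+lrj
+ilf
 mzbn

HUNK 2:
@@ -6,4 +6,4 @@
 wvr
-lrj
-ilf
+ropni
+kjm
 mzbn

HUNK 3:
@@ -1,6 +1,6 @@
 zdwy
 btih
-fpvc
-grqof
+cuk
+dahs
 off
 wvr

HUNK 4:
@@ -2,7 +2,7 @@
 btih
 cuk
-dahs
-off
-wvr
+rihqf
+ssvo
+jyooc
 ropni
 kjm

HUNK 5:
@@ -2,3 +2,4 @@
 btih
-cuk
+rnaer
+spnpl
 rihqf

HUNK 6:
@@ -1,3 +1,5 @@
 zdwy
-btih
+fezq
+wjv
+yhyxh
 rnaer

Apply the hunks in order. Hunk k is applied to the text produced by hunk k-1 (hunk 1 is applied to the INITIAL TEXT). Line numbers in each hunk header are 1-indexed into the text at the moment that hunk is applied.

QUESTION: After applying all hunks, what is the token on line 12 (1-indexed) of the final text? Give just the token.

Hunk 1: at line 6 remove [ypc,qpd] add [lrj,ilf] -> 9 lines: zdwy btih fpvc grqof off wvr lrj ilf mzbn
Hunk 2: at line 6 remove [lrj,ilf] add [ropni,kjm] -> 9 lines: zdwy btih fpvc grqof off wvr ropni kjm mzbn
Hunk 3: at line 1 remove [fpvc,grqof] add [cuk,dahs] -> 9 lines: zdwy btih cuk dahs off wvr ropni kjm mzbn
Hunk 4: at line 2 remove [dahs,off,wvr] add [rihqf,ssvo,jyooc] -> 9 lines: zdwy btih cuk rihqf ssvo jyooc ropni kjm mzbn
Hunk 5: at line 2 remove [cuk] add [rnaer,spnpl] -> 10 lines: zdwy btih rnaer spnpl rihqf ssvo jyooc ropni kjm mzbn
Hunk 6: at line 1 remove [btih] add [fezq,wjv,yhyxh] -> 12 lines: zdwy fezq wjv yhyxh rnaer spnpl rihqf ssvo jyooc ropni kjm mzbn
Final line 12: mzbn

Answer: mzbn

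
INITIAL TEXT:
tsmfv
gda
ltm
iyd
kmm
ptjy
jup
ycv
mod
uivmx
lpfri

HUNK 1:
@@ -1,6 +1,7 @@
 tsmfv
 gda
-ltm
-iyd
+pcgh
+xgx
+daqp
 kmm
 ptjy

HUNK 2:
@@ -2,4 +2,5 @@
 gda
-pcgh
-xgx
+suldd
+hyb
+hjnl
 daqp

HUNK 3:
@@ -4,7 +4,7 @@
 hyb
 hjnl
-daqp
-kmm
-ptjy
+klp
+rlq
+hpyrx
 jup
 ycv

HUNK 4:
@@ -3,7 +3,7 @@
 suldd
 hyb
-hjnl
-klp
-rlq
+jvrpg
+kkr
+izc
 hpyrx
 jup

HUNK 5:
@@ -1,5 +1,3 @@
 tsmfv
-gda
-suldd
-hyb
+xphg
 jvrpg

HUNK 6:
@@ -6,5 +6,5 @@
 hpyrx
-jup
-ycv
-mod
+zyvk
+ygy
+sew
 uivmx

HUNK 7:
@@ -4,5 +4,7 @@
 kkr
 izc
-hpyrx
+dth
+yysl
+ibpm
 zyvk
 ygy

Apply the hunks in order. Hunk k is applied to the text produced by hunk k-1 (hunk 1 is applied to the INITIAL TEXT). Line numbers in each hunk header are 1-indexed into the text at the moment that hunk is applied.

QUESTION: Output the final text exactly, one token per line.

Hunk 1: at line 1 remove [ltm,iyd] add [pcgh,xgx,daqp] -> 12 lines: tsmfv gda pcgh xgx daqp kmm ptjy jup ycv mod uivmx lpfri
Hunk 2: at line 2 remove [pcgh,xgx] add [suldd,hyb,hjnl] -> 13 lines: tsmfv gda suldd hyb hjnl daqp kmm ptjy jup ycv mod uivmx lpfri
Hunk 3: at line 4 remove [daqp,kmm,ptjy] add [klp,rlq,hpyrx] -> 13 lines: tsmfv gda suldd hyb hjnl klp rlq hpyrx jup ycv mod uivmx lpfri
Hunk 4: at line 3 remove [hjnl,klp,rlq] add [jvrpg,kkr,izc] -> 13 lines: tsmfv gda suldd hyb jvrpg kkr izc hpyrx jup ycv mod uivmx lpfri
Hunk 5: at line 1 remove [gda,suldd,hyb] add [xphg] -> 11 lines: tsmfv xphg jvrpg kkr izc hpyrx jup ycv mod uivmx lpfri
Hunk 6: at line 6 remove [jup,ycv,mod] add [zyvk,ygy,sew] -> 11 lines: tsmfv xphg jvrpg kkr izc hpyrx zyvk ygy sew uivmx lpfri
Hunk 7: at line 4 remove [hpyrx] add [dth,yysl,ibpm] -> 13 lines: tsmfv xphg jvrpg kkr izc dth yysl ibpm zyvk ygy sew uivmx lpfri

Answer: tsmfv
xphg
jvrpg
kkr
izc
dth
yysl
ibpm
zyvk
ygy
sew
uivmx
lpfri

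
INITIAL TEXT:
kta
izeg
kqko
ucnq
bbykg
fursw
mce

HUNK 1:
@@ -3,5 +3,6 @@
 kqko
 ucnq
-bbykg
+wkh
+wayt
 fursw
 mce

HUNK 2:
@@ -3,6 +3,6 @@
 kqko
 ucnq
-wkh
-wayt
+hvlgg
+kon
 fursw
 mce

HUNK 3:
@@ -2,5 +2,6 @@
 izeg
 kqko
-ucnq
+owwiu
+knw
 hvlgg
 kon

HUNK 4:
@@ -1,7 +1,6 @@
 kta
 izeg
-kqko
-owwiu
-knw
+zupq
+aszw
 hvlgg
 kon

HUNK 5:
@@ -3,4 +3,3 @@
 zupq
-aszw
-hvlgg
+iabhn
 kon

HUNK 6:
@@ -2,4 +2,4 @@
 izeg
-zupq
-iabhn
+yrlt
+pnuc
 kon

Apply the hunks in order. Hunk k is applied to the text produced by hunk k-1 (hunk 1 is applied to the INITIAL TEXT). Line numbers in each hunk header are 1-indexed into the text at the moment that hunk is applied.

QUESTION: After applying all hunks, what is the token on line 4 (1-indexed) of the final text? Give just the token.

Answer: pnuc

Derivation:
Hunk 1: at line 3 remove [bbykg] add [wkh,wayt] -> 8 lines: kta izeg kqko ucnq wkh wayt fursw mce
Hunk 2: at line 3 remove [wkh,wayt] add [hvlgg,kon] -> 8 lines: kta izeg kqko ucnq hvlgg kon fursw mce
Hunk 3: at line 2 remove [ucnq] add [owwiu,knw] -> 9 lines: kta izeg kqko owwiu knw hvlgg kon fursw mce
Hunk 4: at line 1 remove [kqko,owwiu,knw] add [zupq,aszw] -> 8 lines: kta izeg zupq aszw hvlgg kon fursw mce
Hunk 5: at line 3 remove [aszw,hvlgg] add [iabhn] -> 7 lines: kta izeg zupq iabhn kon fursw mce
Hunk 6: at line 2 remove [zupq,iabhn] add [yrlt,pnuc] -> 7 lines: kta izeg yrlt pnuc kon fursw mce
Final line 4: pnuc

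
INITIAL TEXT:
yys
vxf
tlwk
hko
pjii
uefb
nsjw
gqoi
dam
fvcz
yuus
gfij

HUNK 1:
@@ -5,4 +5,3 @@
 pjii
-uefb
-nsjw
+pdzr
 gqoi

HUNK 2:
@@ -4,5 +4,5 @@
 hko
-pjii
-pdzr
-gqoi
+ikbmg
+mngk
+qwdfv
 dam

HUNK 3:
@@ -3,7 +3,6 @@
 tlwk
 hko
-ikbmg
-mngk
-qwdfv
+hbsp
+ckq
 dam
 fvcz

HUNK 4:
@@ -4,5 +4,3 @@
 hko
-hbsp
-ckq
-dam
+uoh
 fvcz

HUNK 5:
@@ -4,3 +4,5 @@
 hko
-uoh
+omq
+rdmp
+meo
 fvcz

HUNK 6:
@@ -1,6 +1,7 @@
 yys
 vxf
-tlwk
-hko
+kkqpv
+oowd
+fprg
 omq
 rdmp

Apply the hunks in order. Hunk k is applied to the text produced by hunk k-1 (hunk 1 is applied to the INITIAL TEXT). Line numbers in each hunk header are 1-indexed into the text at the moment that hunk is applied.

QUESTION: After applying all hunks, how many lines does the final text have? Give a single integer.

Hunk 1: at line 5 remove [uefb,nsjw] add [pdzr] -> 11 lines: yys vxf tlwk hko pjii pdzr gqoi dam fvcz yuus gfij
Hunk 2: at line 4 remove [pjii,pdzr,gqoi] add [ikbmg,mngk,qwdfv] -> 11 lines: yys vxf tlwk hko ikbmg mngk qwdfv dam fvcz yuus gfij
Hunk 3: at line 3 remove [ikbmg,mngk,qwdfv] add [hbsp,ckq] -> 10 lines: yys vxf tlwk hko hbsp ckq dam fvcz yuus gfij
Hunk 4: at line 4 remove [hbsp,ckq,dam] add [uoh] -> 8 lines: yys vxf tlwk hko uoh fvcz yuus gfij
Hunk 5: at line 4 remove [uoh] add [omq,rdmp,meo] -> 10 lines: yys vxf tlwk hko omq rdmp meo fvcz yuus gfij
Hunk 6: at line 1 remove [tlwk,hko] add [kkqpv,oowd,fprg] -> 11 lines: yys vxf kkqpv oowd fprg omq rdmp meo fvcz yuus gfij
Final line count: 11

Answer: 11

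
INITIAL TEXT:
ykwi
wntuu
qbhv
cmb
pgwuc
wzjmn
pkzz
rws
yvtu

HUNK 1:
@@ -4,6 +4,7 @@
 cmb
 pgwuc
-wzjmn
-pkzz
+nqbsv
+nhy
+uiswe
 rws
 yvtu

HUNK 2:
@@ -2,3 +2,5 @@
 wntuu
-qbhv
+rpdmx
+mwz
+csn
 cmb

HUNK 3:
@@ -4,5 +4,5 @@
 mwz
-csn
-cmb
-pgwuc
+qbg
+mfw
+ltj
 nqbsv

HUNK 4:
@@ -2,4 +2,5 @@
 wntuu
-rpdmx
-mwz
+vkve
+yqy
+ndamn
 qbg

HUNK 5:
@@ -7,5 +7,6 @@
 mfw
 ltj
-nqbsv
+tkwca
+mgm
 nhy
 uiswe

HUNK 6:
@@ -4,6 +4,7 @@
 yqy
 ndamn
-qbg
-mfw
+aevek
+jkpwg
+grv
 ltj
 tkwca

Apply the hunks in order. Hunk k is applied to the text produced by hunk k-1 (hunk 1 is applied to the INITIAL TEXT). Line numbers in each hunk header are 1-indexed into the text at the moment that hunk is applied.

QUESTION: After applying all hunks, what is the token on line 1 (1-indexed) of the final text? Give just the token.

Hunk 1: at line 4 remove [wzjmn,pkzz] add [nqbsv,nhy,uiswe] -> 10 lines: ykwi wntuu qbhv cmb pgwuc nqbsv nhy uiswe rws yvtu
Hunk 2: at line 2 remove [qbhv] add [rpdmx,mwz,csn] -> 12 lines: ykwi wntuu rpdmx mwz csn cmb pgwuc nqbsv nhy uiswe rws yvtu
Hunk 3: at line 4 remove [csn,cmb,pgwuc] add [qbg,mfw,ltj] -> 12 lines: ykwi wntuu rpdmx mwz qbg mfw ltj nqbsv nhy uiswe rws yvtu
Hunk 4: at line 2 remove [rpdmx,mwz] add [vkve,yqy,ndamn] -> 13 lines: ykwi wntuu vkve yqy ndamn qbg mfw ltj nqbsv nhy uiswe rws yvtu
Hunk 5: at line 7 remove [nqbsv] add [tkwca,mgm] -> 14 lines: ykwi wntuu vkve yqy ndamn qbg mfw ltj tkwca mgm nhy uiswe rws yvtu
Hunk 6: at line 4 remove [qbg,mfw] add [aevek,jkpwg,grv] -> 15 lines: ykwi wntuu vkve yqy ndamn aevek jkpwg grv ltj tkwca mgm nhy uiswe rws yvtu
Final line 1: ykwi

Answer: ykwi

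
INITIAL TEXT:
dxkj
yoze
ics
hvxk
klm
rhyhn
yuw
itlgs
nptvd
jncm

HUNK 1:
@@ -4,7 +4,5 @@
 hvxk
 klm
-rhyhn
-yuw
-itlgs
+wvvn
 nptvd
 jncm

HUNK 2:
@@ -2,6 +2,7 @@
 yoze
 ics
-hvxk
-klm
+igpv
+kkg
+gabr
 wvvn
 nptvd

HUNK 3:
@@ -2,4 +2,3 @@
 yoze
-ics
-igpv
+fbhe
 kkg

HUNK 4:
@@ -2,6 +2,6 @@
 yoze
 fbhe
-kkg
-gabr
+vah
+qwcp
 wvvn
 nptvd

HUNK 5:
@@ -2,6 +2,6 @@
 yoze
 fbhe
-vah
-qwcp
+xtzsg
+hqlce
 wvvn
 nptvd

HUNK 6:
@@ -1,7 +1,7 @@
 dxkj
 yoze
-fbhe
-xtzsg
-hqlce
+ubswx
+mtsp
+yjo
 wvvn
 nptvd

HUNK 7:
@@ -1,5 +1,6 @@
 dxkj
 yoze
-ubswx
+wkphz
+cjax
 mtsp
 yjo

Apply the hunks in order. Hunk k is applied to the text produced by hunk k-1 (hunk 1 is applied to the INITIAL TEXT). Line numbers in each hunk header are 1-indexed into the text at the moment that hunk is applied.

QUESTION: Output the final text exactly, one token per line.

Hunk 1: at line 4 remove [rhyhn,yuw,itlgs] add [wvvn] -> 8 lines: dxkj yoze ics hvxk klm wvvn nptvd jncm
Hunk 2: at line 2 remove [hvxk,klm] add [igpv,kkg,gabr] -> 9 lines: dxkj yoze ics igpv kkg gabr wvvn nptvd jncm
Hunk 3: at line 2 remove [ics,igpv] add [fbhe] -> 8 lines: dxkj yoze fbhe kkg gabr wvvn nptvd jncm
Hunk 4: at line 2 remove [kkg,gabr] add [vah,qwcp] -> 8 lines: dxkj yoze fbhe vah qwcp wvvn nptvd jncm
Hunk 5: at line 2 remove [vah,qwcp] add [xtzsg,hqlce] -> 8 lines: dxkj yoze fbhe xtzsg hqlce wvvn nptvd jncm
Hunk 6: at line 1 remove [fbhe,xtzsg,hqlce] add [ubswx,mtsp,yjo] -> 8 lines: dxkj yoze ubswx mtsp yjo wvvn nptvd jncm
Hunk 7: at line 1 remove [ubswx] add [wkphz,cjax] -> 9 lines: dxkj yoze wkphz cjax mtsp yjo wvvn nptvd jncm

Answer: dxkj
yoze
wkphz
cjax
mtsp
yjo
wvvn
nptvd
jncm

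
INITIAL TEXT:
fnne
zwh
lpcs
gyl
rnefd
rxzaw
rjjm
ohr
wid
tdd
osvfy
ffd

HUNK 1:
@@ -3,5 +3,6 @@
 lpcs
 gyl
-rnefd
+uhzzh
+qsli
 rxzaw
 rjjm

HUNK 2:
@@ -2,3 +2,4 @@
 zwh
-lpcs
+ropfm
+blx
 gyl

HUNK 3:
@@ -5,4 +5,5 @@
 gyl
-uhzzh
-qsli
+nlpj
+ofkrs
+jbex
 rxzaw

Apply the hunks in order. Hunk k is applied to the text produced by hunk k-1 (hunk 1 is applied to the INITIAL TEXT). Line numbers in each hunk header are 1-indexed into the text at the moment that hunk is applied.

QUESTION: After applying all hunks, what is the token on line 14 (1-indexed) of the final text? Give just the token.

Hunk 1: at line 3 remove [rnefd] add [uhzzh,qsli] -> 13 lines: fnne zwh lpcs gyl uhzzh qsli rxzaw rjjm ohr wid tdd osvfy ffd
Hunk 2: at line 2 remove [lpcs] add [ropfm,blx] -> 14 lines: fnne zwh ropfm blx gyl uhzzh qsli rxzaw rjjm ohr wid tdd osvfy ffd
Hunk 3: at line 5 remove [uhzzh,qsli] add [nlpj,ofkrs,jbex] -> 15 lines: fnne zwh ropfm blx gyl nlpj ofkrs jbex rxzaw rjjm ohr wid tdd osvfy ffd
Final line 14: osvfy

Answer: osvfy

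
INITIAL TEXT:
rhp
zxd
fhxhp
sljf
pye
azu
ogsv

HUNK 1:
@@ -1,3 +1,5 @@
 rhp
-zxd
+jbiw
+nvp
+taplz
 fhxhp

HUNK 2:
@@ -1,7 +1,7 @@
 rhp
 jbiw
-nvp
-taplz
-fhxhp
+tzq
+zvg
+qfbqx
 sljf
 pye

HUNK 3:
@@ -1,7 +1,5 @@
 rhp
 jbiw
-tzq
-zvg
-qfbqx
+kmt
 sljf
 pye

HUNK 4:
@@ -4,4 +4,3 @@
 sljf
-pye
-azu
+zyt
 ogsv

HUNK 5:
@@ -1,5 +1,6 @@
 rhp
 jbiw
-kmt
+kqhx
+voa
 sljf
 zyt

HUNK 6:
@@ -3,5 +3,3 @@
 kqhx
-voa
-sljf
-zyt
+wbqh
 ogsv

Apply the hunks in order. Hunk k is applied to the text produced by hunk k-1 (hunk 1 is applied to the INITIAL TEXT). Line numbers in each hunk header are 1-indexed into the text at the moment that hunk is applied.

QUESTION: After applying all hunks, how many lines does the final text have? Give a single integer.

Answer: 5

Derivation:
Hunk 1: at line 1 remove [zxd] add [jbiw,nvp,taplz] -> 9 lines: rhp jbiw nvp taplz fhxhp sljf pye azu ogsv
Hunk 2: at line 1 remove [nvp,taplz,fhxhp] add [tzq,zvg,qfbqx] -> 9 lines: rhp jbiw tzq zvg qfbqx sljf pye azu ogsv
Hunk 3: at line 1 remove [tzq,zvg,qfbqx] add [kmt] -> 7 lines: rhp jbiw kmt sljf pye azu ogsv
Hunk 4: at line 4 remove [pye,azu] add [zyt] -> 6 lines: rhp jbiw kmt sljf zyt ogsv
Hunk 5: at line 1 remove [kmt] add [kqhx,voa] -> 7 lines: rhp jbiw kqhx voa sljf zyt ogsv
Hunk 6: at line 3 remove [voa,sljf,zyt] add [wbqh] -> 5 lines: rhp jbiw kqhx wbqh ogsv
Final line count: 5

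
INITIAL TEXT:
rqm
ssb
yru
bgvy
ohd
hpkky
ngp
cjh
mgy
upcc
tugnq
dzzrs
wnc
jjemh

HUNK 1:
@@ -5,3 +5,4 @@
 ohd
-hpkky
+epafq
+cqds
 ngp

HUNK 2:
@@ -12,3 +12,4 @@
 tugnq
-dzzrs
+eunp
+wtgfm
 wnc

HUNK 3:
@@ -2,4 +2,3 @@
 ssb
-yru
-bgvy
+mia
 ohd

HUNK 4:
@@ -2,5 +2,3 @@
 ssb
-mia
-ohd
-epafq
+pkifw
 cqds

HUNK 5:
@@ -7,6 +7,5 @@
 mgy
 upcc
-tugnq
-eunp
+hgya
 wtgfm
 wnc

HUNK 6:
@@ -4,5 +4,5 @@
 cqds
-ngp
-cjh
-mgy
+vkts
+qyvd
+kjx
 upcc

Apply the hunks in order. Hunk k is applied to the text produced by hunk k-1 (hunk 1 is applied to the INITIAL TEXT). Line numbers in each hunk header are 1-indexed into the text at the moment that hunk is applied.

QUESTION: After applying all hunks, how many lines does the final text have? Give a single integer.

Hunk 1: at line 5 remove [hpkky] add [epafq,cqds] -> 15 lines: rqm ssb yru bgvy ohd epafq cqds ngp cjh mgy upcc tugnq dzzrs wnc jjemh
Hunk 2: at line 12 remove [dzzrs] add [eunp,wtgfm] -> 16 lines: rqm ssb yru bgvy ohd epafq cqds ngp cjh mgy upcc tugnq eunp wtgfm wnc jjemh
Hunk 3: at line 2 remove [yru,bgvy] add [mia] -> 15 lines: rqm ssb mia ohd epafq cqds ngp cjh mgy upcc tugnq eunp wtgfm wnc jjemh
Hunk 4: at line 2 remove [mia,ohd,epafq] add [pkifw] -> 13 lines: rqm ssb pkifw cqds ngp cjh mgy upcc tugnq eunp wtgfm wnc jjemh
Hunk 5: at line 7 remove [tugnq,eunp] add [hgya] -> 12 lines: rqm ssb pkifw cqds ngp cjh mgy upcc hgya wtgfm wnc jjemh
Hunk 6: at line 4 remove [ngp,cjh,mgy] add [vkts,qyvd,kjx] -> 12 lines: rqm ssb pkifw cqds vkts qyvd kjx upcc hgya wtgfm wnc jjemh
Final line count: 12

Answer: 12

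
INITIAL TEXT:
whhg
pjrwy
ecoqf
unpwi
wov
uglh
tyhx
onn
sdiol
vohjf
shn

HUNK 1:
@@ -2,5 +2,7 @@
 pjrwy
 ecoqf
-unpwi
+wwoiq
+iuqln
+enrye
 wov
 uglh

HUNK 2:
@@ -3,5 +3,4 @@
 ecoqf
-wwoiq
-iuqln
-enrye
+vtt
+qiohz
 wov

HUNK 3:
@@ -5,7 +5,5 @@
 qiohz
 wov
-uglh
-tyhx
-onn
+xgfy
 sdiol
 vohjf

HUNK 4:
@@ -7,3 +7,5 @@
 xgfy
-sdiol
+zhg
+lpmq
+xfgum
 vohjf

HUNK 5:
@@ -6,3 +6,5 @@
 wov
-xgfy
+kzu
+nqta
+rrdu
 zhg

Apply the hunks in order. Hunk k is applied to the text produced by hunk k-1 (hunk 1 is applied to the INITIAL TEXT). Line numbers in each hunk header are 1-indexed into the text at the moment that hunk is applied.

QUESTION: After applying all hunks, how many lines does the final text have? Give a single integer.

Answer: 14

Derivation:
Hunk 1: at line 2 remove [unpwi] add [wwoiq,iuqln,enrye] -> 13 lines: whhg pjrwy ecoqf wwoiq iuqln enrye wov uglh tyhx onn sdiol vohjf shn
Hunk 2: at line 3 remove [wwoiq,iuqln,enrye] add [vtt,qiohz] -> 12 lines: whhg pjrwy ecoqf vtt qiohz wov uglh tyhx onn sdiol vohjf shn
Hunk 3: at line 5 remove [uglh,tyhx,onn] add [xgfy] -> 10 lines: whhg pjrwy ecoqf vtt qiohz wov xgfy sdiol vohjf shn
Hunk 4: at line 7 remove [sdiol] add [zhg,lpmq,xfgum] -> 12 lines: whhg pjrwy ecoqf vtt qiohz wov xgfy zhg lpmq xfgum vohjf shn
Hunk 5: at line 6 remove [xgfy] add [kzu,nqta,rrdu] -> 14 lines: whhg pjrwy ecoqf vtt qiohz wov kzu nqta rrdu zhg lpmq xfgum vohjf shn
Final line count: 14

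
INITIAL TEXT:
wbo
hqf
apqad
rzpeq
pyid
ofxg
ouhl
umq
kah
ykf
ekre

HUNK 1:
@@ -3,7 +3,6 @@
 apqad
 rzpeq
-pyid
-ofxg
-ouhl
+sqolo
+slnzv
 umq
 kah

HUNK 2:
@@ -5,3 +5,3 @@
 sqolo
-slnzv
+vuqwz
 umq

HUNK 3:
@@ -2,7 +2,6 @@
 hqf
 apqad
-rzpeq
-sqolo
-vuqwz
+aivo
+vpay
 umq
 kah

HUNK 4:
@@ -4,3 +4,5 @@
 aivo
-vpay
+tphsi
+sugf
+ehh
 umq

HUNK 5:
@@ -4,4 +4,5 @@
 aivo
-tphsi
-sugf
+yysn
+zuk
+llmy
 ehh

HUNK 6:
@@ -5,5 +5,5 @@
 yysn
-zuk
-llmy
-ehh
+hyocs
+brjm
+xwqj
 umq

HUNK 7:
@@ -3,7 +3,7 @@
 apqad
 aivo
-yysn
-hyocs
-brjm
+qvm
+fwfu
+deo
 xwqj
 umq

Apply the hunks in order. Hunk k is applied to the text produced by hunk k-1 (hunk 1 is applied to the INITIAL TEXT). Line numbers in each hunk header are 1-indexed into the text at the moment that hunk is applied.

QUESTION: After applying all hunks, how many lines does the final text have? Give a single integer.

Hunk 1: at line 3 remove [pyid,ofxg,ouhl] add [sqolo,slnzv] -> 10 lines: wbo hqf apqad rzpeq sqolo slnzv umq kah ykf ekre
Hunk 2: at line 5 remove [slnzv] add [vuqwz] -> 10 lines: wbo hqf apqad rzpeq sqolo vuqwz umq kah ykf ekre
Hunk 3: at line 2 remove [rzpeq,sqolo,vuqwz] add [aivo,vpay] -> 9 lines: wbo hqf apqad aivo vpay umq kah ykf ekre
Hunk 4: at line 4 remove [vpay] add [tphsi,sugf,ehh] -> 11 lines: wbo hqf apqad aivo tphsi sugf ehh umq kah ykf ekre
Hunk 5: at line 4 remove [tphsi,sugf] add [yysn,zuk,llmy] -> 12 lines: wbo hqf apqad aivo yysn zuk llmy ehh umq kah ykf ekre
Hunk 6: at line 5 remove [zuk,llmy,ehh] add [hyocs,brjm,xwqj] -> 12 lines: wbo hqf apqad aivo yysn hyocs brjm xwqj umq kah ykf ekre
Hunk 7: at line 3 remove [yysn,hyocs,brjm] add [qvm,fwfu,deo] -> 12 lines: wbo hqf apqad aivo qvm fwfu deo xwqj umq kah ykf ekre
Final line count: 12

Answer: 12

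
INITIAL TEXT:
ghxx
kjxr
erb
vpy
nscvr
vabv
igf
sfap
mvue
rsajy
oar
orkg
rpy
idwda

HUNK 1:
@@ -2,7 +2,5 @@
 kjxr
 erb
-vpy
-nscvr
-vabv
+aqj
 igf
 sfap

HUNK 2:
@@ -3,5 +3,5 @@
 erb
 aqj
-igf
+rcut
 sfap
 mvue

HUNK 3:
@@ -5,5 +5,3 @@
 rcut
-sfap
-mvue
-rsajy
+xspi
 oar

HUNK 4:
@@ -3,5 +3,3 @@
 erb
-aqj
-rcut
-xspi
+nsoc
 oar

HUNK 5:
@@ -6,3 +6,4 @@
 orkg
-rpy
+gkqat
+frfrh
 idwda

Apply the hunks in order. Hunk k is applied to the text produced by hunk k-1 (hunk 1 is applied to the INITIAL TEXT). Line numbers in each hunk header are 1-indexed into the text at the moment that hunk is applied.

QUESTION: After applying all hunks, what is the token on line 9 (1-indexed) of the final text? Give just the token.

Answer: idwda

Derivation:
Hunk 1: at line 2 remove [vpy,nscvr,vabv] add [aqj] -> 12 lines: ghxx kjxr erb aqj igf sfap mvue rsajy oar orkg rpy idwda
Hunk 2: at line 3 remove [igf] add [rcut] -> 12 lines: ghxx kjxr erb aqj rcut sfap mvue rsajy oar orkg rpy idwda
Hunk 3: at line 5 remove [sfap,mvue,rsajy] add [xspi] -> 10 lines: ghxx kjxr erb aqj rcut xspi oar orkg rpy idwda
Hunk 4: at line 3 remove [aqj,rcut,xspi] add [nsoc] -> 8 lines: ghxx kjxr erb nsoc oar orkg rpy idwda
Hunk 5: at line 6 remove [rpy] add [gkqat,frfrh] -> 9 lines: ghxx kjxr erb nsoc oar orkg gkqat frfrh idwda
Final line 9: idwda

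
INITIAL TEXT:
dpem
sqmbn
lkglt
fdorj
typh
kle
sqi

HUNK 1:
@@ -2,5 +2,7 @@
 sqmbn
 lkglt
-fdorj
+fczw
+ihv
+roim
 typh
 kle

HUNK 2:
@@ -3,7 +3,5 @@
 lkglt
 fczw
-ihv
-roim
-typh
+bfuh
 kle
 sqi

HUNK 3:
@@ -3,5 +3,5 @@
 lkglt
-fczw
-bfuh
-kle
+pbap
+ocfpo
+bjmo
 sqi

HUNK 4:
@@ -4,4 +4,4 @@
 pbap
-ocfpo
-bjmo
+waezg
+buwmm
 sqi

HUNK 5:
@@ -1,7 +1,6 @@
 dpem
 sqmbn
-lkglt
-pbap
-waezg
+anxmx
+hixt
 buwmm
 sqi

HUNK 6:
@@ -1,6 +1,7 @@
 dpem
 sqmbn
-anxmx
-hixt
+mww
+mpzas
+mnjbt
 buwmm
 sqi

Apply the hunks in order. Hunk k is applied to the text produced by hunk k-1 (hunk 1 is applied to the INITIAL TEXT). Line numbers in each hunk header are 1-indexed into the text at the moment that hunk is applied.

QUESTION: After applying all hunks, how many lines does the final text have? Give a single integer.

Hunk 1: at line 2 remove [fdorj] add [fczw,ihv,roim] -> 9 lines: dpem sqmbn lkglt fczw ihv roim typh kle sqi
Hunk 2: at line 3 remove [ihv,roim,typh] add [bfuh] -> 7 lines: dpem sqmbn lkglt fczw bfuh kle sqi
Hunk 3: at line 3 remove [fczw,bfuh,kle] add [pbap,ocfpo,bjmo] -> 7 lines: dpem sqmbn lkglt pbap ocfpo bjmo sqi
Hunk 4: at line 4 remove [ocfpo,bjmo] add [waezg,buwmm] -> 7 lines: dpem sqmbn lkglt pbap waezg buwmm sqi
Hunk 5: at line 1 remove [lkglt,pbap,waezg] add [anxmx,hixt] -> 6 lines: dpem sqmbn anxmx hixt buwmm sqi
Hunk 6: at line 1 remove [anxmx,hixt] add [mww,mpzas,mnjbt] -> 7 lines: dpem sqmbn mww mpzas mnjbt buwmm sqi
Final line count: 7

Answer: 7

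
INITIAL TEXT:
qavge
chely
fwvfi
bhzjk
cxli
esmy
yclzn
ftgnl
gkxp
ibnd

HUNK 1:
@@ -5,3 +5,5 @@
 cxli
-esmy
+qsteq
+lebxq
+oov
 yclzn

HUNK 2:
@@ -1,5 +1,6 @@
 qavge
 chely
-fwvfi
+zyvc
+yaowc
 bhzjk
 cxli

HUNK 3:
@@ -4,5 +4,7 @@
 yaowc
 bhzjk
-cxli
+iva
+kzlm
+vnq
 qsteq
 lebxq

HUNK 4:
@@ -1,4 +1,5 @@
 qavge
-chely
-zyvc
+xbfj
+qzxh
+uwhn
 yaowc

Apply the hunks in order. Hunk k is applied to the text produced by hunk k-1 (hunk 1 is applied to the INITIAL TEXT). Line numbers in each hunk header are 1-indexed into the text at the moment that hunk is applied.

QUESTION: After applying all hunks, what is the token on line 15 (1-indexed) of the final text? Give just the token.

Hunk 1: at line 5 remove [esmy] add [qsteq,lebxq,oov] -> 12 lines: qavge chely fwvfi bhzjk cxli qsteq lebxq oov yclzn ftgnl gkxp ibnd
Hunk 2: at line 1 remove [fwvfi] add [zyvc,yaowc] -> 13 lines: qavge chely zyvc yaowc bhzjk cxli qsteq lebxq oov yclzn ftgnl gkxp ibnd
Hunk 3: at line 4 remove [cxli] add [iva,kzlm,vnq] -> 15 lines: qavge chely zyvc yaowc bhzjk iva kzlm vnq qsteq lebxq oov yclzn ftgnl gkxp ibnd
Hunk 4: at line 1 remove [chely,zyvc] add [xbfj,qzxh,uwhn] -> 16 lines: qavge xbfj qzxh uwhn yaowc bhzjk iva kzlm vnq qsteq lebxq oov yclzn ftgnl gkxp ibnd
Final line 15: gkxp

Answer: gkxp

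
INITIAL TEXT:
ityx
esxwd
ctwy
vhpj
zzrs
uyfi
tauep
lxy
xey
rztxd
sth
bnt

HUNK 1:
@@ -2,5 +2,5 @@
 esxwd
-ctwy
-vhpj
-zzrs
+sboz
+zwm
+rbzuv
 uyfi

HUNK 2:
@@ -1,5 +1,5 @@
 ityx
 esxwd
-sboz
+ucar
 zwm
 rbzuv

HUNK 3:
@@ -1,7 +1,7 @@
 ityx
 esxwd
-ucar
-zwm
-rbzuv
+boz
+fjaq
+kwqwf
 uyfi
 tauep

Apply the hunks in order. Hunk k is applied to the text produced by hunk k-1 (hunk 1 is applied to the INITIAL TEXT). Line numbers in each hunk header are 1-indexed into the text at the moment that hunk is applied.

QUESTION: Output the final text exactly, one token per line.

Hunk 1: at line 2 remove [ctwy,vhpj,zzrs] add [sboz,zwm,rbzuv] -> 12 lines: ityx esxwd sboz zwm rbzuv uyfi tauep lxy xey rztxd sth bnt
Hunk 2: at line 1 remove [sboz] add [ucar] -> 12 lines: ityx esxwd ucar zwm rbzuv uyfi tauep lxy xey rztxd sth bnt
Hunk 3: at line 1 remove [ucar,zwm,rbzuv] add [boz,fjaq,kwqwf] -> 12 lines: ityx esxwd boz fjaq kwqwf uyfi tauep lxy xey rztxd sth bnt

Answer: ityx
esxwd
boz
fjaq
kwqwf
uyfi
tauep
lxy
xey
rztxd
sth
bnt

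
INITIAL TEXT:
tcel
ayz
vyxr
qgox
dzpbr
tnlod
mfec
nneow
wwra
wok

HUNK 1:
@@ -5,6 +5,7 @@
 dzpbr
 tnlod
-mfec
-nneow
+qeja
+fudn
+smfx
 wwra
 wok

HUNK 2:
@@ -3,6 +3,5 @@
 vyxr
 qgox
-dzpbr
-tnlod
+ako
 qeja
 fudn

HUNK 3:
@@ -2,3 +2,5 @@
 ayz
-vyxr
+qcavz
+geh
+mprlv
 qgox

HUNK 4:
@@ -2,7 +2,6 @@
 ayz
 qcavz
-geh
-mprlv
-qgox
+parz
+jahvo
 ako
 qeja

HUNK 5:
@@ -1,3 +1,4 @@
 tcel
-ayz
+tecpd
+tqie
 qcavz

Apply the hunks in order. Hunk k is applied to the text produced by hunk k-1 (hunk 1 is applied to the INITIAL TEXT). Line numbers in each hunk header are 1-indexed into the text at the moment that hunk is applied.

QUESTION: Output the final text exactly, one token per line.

Hunk 1: at line 5 remove [mfec,nneow] add [qeja,fudn,smfx] -> 11 lines: tcel ayz vyxr qgox dzpbr tnlod qeja fudn smfx wwra wok
Hunk 2: at line 3 remove [dzpbr,tnlod] add [ako] -> 10 lines: tcel ayz vyxr qgox ako qeja fudn smfx wwra wok
Hunk 3: at line 2 remove [vyxr] add [qcavz,geh,mprlv] -> 12 lines: tcel ayz qcavz geh mprlv qgox ako qeja fudn smfx wwra wok
Hunk 4: at line 2 remove [geh,mprlv,qgox] add [parz,jahvo] -> 11 lines: tcel ayz qcavz parz jahvo ako qeja fudn smfx wwra wok
Hunk 5: at line 1 remove [ayz] add [tecpd,tqie] -> 12 lines: tcel tecpd tqie qcavz parz jahvo ako qeja fudn smfx wwra wok

Answer: tcel
tecpd
tqie
qcavz
parz
jahvo
ako
qeja
fudn
smfx
wwra
wok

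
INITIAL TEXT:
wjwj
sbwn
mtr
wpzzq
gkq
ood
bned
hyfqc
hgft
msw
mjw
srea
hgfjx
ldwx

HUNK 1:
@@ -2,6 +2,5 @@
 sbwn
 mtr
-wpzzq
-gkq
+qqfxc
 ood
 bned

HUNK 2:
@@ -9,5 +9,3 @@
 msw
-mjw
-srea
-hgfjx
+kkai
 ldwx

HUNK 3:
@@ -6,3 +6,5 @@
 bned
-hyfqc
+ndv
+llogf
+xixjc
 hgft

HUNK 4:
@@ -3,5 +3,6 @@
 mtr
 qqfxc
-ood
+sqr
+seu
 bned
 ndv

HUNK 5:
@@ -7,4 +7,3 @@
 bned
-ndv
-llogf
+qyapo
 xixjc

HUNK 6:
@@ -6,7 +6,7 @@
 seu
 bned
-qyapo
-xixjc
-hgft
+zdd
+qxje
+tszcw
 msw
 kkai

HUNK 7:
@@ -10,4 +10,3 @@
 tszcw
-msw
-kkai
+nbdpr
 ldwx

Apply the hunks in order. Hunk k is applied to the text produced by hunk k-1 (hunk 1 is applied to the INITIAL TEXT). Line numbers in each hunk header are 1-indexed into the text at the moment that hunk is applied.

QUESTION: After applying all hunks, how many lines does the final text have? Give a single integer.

Answer: 12

Derivation:
Hunk 1: at line 2 remove [wpzzq,gkq] add [qqfxc] -> 13 lines: wjwj sbwn mtr qqfxc ood bned hyfqc hgft msw mjw srea hgfjx ldwx
Hunk 2: at line 9 remove [mjw,srea,hgfjx] add [kkai] -> 11 lines: wjwj sbwn mtr qqfxc ood bned hyfqc hgft msw kkai ldwx
Hunk 3: at line 6 remove [hyfqc] add [ndv,llogf,xixjc] -> 13 lines: wjwj sbwn mtr qqfxc ood bned ndv llogf xixjc hgft msw kkai ldwx
Hunk 4: at line 3 remove [ood] add [sqr,seu] -> 14 lines: wjwj sbwn mtr qqfxc sqr seu bned ndv llogf xixjc hgft msw kkai ldwx
Hunk 5: at line 7 remove [ndv,llogf] add [qyapo] -> 13 lines: wjwj sbwn mtr qqfxc sqr seu bned qyapo xixjc hgft msw kkai ldwx
Hunk 6: at line 6 remove [qyapo,xixjc,hgft] add [zdd,qxje,tszcw] -> 13 lines: wjwj sbwn mtr qqfxc sqr seu bned zdd qxje tszcw msw kkai ldwx
Hunk 7: at line 10 remove [msw,kkai] add [nbdpr] -> 12 lines: wjwj sbwn mtr qqfxc sqr seu bned zdd qxje tszcw nbdpr ldwx
Final line count: 12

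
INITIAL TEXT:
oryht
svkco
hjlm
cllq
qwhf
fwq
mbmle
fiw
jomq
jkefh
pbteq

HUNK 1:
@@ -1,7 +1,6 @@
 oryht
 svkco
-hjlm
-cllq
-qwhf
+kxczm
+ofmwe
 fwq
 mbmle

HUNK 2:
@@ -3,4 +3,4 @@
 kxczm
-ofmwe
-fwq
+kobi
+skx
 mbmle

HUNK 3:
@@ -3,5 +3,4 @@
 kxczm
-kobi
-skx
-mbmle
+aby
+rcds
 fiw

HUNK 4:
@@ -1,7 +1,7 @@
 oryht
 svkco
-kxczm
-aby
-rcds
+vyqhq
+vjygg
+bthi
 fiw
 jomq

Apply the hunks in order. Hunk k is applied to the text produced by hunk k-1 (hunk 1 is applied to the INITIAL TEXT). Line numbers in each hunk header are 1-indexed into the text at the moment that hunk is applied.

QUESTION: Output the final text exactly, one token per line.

Answer: oryht
svkco
vyqhq
vjygg
bthi
fiw
jomq
jkefh
pbteq

Derivation:
Hunk 1: at line 1 remove [hjlm,cllq,qwhf] add [kxczm,ofmwe] -> 10 lines: oryht svkco kxczm ofmwe fwq mbmle fiw jomq jkefh pbteq
Hunk 2: at line 3 remove [ofmwe,fwq] add [kobi,skx] -> 10 lines: oryht svkco kxczm kobi skx mbmle fiw jomq jkefh pbteq
Hunk 3: at line 3 remove [kobi,skx,mbmle] add [aby,rcds] -> 9 lines: oryht svkco kxczm aby rcds fiw jomq jkefh pbteq
Hunk 4: at line 1 remove [kxczm,aby,rcds] add [vyqhq,vjygg,bthi] -> 9 lines: oryht svkco vyqhq vjygg bthi fiw jomq jkefh pbteq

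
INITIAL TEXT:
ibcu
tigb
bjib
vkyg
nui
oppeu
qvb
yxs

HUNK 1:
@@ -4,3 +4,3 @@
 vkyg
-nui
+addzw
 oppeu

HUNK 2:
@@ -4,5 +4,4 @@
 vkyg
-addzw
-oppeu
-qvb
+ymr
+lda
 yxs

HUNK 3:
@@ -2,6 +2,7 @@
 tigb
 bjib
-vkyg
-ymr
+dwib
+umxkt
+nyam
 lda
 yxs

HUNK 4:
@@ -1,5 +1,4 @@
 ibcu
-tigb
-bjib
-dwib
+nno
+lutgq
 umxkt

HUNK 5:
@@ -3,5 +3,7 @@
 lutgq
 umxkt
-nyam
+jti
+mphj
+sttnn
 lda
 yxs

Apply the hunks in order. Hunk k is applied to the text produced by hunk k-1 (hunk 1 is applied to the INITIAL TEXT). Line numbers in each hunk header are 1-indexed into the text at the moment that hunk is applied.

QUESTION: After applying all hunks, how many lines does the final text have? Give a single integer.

Hunk 1: at line 4 remove [nui] add [addzw] -> 8 lines: ibcu tigb bjib vkyg addzw oppeu qvb yxs
Hunk 2: at line 4 remove [addzw,oppeu,qvb] add [ymr,lda] -> 7 lines: ibcu tigb bjib vkyg ymr lda yxs
Hunk 3: at line 2 remove [vkyg,ymr] add [dwib,umxkt,nyam] -> 8 lines: ibcu tigb bjib dwib umxkt nyam lda yxs
Hunk 4: at line 1 remove [tigb,bjib,dwib] add [nno,lutgq] -> 7 lines: ibcu nno lutgq umxkt nyam lda yxs
Hunk 5: at line 3 remove [nyam] add [jti,mphj,sttnn] -> 9 lines: ibcu nno lutgq umxkt jti mphj sttnn lda yxs
Final line count: 9

Answer: 9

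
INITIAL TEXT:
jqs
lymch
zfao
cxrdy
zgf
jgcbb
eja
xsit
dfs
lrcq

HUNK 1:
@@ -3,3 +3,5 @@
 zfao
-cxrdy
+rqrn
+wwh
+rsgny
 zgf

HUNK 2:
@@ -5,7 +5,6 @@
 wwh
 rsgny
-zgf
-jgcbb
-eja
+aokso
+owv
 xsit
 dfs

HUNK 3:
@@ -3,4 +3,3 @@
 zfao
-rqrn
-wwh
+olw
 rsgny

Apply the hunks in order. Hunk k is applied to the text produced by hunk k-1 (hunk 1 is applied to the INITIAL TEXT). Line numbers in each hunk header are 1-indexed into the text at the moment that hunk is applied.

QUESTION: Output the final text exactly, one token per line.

Hunk 1: at line 3 remove [cxrdy] add [rqrn,wwh,rsgny] -> 12 lines: jqs lymch zfao rqrn wwh rsgny zgf jgcbb eja xsit dfs lrcq
Hunk 2: at line 5 remove [zgf,jgcbb,eja] add [aokso,owv] -> 11 lines: jqs lymch zfao rqrn wwh rsgny aokso owv xsit dfs lrcq
Hunk 3: at line 3 remove [rqrn,wwh] add [olw] -> 10 lines: jqs lymch zfao olw rsgny aokso owv xsit dfs lrcq

Answer: jqs
lymch
zfao
olw
rsgny
aokso
owv
xsit
dfs
lrcq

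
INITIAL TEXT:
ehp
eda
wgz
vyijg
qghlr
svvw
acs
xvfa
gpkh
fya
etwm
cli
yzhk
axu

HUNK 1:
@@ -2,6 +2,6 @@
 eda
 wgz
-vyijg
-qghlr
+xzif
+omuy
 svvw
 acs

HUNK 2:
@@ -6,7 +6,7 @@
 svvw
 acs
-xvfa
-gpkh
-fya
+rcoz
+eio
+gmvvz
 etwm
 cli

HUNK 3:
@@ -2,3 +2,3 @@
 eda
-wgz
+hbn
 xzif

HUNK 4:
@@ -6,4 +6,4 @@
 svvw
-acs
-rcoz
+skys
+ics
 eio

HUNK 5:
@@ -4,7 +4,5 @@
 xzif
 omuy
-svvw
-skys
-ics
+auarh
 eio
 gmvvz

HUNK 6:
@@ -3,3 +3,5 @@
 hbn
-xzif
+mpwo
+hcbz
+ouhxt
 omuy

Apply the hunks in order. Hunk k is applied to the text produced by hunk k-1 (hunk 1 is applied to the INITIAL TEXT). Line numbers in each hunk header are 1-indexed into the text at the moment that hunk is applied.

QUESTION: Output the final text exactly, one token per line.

Answer: ehp
eda
hbn
mpwo
hcbz
ouhxt
omuy
auarh
eio
gmvvz
etwm
cli
yzhk
axu

Derivation:
Hunk 1: at line 2 remove [vyijg,qghlr] add [xzif,omuy] -> 14 lines: ehp eda wgz xzif omuy svvw acs xvfa gpkh fya etwm cli yzhk axu
Hunk 2: at line 6 remove [xvfa,gpkh,fya] add [rcoz,eio,gmvvz] -> 14 lines: ehp eda wgz xzif omuy svvw acs rcoz eio gmvvz etwm cli yzhk axu
Hunk 3: at line 2 remove [wgz] add [hbn] -> 14 lines: ehp eda hbn xzif omuy svvw acs rcoz eio gmvvz etwm cli yzhk axu
Hunk 4: at line 6 remove [acs,rcoz] add [skys,ics] -> 14 lines: ehp eda hbn xzif omuy svvw skys ics eio gmvvz etwm cli yzhk axu
Hunk 5: at line 4 remove [svvw,skys,ics] add [auarh] -> 12 lines: ehp eda hbn xzif omuy auarh eio gmvvz etwm cli yzhk axu
Hunk 6: at line 3 remove [xzif] add [mpwo,hcbz,ouhxt] -> 14 lines: ehp eda hbn mpwo hcbz ouhxt omuy auarh eio gmvvz etwm cli yzhk axu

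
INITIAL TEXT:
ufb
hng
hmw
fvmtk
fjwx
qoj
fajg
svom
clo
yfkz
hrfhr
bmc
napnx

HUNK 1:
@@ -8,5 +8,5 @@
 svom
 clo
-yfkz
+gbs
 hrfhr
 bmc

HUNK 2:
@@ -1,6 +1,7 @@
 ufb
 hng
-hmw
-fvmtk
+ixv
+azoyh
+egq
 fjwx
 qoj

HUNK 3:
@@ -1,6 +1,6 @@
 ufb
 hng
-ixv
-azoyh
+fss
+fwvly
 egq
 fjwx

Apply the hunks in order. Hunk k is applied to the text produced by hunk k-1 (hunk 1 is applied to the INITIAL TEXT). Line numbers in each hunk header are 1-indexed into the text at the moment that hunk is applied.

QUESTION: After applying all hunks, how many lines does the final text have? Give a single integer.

Hunk 1: at line 8 remove [yfkz] add [gbs] -> 13 lines: ufb hng hmw fvmtk fjwx qoj fajg svom clo gbs hrfhr bmc napnx
Hunk 2: at line 1 remove [hmw,fvmtk] add [ixv,azoyh,egq] -> 14 lines: ufb hng ixv azoyh egq fjwx qoj fajg svom clo gbs hrfhr bmc napnx
Hunk 3: at line 1 remove [ixv,azoyh] add [fss,fwvly] -> 14 lines: ufb hng fss fwvly egq fjwx qoj fajg svom clo gbs hrfhr bmc napnx
Final line count: 14

Answer: 14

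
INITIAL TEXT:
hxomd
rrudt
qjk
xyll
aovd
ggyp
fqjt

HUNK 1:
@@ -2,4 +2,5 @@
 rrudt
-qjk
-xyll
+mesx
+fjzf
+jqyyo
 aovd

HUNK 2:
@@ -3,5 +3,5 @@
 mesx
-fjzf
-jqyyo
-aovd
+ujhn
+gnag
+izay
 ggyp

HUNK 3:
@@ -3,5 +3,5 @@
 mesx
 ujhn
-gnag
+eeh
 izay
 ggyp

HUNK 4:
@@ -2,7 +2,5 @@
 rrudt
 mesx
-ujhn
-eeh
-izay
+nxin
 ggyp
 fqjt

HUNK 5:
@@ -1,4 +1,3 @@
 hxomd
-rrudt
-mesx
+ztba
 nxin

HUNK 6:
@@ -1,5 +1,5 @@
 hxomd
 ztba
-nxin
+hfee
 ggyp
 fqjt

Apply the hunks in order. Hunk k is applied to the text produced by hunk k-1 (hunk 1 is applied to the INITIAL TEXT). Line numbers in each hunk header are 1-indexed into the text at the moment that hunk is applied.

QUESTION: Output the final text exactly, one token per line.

Answer: hxomd
ztba
hfee
ggyp
fqjt

Derivation:
Hunk 1: at line 2 remove [qjk,xyll] add [mesx,fjzf,jqyyo] -> 8 lines: hxomd rrudt mesx fjzf jqyyo aovd ggyp fqjt
Hunk 2: at line 3 remove [fjzf,jqyyo,aovd] add [ujhn,gnag,izay] -> 8 lines: hxomd rrudt mesx ujhn gnag izay ggyp fqjt
Hunk 3: at line 3 remove [gnag] add [eeh] -> 8 lines: hxomd rrudt mesx ujhn eeh izay ggyp fqjt
Hunk 4: at line 2 remove [ujhn,eeh,izay] add [nxin] -> 6 lines: hxomd rrudt mesx nxin ggyp fqjt
Hunk 5: at line 1 remove [rrudt,mesx] add [ztba] -> 5 lines: hxomd ztba nxin ggyp fqjt
Hunk 6: at line 1 remove [nxin] add [hfee] -> 5 lines: hxomd ztba hfee ggyp fqjt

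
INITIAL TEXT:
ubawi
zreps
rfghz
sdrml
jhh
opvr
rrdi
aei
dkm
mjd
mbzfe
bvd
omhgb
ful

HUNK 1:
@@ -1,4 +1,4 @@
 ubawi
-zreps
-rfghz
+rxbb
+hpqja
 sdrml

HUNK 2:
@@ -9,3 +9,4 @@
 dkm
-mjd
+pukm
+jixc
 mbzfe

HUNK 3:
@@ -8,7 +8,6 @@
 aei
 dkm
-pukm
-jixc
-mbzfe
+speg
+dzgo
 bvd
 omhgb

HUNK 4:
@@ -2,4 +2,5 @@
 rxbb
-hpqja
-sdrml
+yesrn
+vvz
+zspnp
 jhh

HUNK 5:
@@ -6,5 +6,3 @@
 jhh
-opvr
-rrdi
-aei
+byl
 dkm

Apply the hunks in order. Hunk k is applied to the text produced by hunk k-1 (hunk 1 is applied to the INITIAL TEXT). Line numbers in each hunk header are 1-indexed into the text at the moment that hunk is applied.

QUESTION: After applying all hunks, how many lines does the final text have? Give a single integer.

Hunk 1: at line 1 remove [zreps,rfghz] add [rxbb,hpqja] -> 14 lines: ubawi rxbb hpqja sdrml jhh opvr rrdi aei dkm mjd mbzfe bvd omhgb ful
Hunk 2: at line 9 remove [mjd] add [pukm,jixc] -> 15 lines: ubawi rxbb hpqja sdrml jhh opvr rrdi aei dkm pukm jixc mbzfe bvd omhgb ful
Hunk 3: at line 8 remove [pukm,jixc,mbzfe] add [speg,dzgo] -> 14 lines: ubawi rxbb hpqja sdrml jhh opvr rrdi aei dkm speg dzgo bvd omhgb ful
Hunk 4: at line 2 remove [hpqja,sdrml] add [yesrn,vvz,zspnp] -> 15 lines: ubawi rxbb yesrn vvz zspnp jhh opvr rrdi aei dkm speg dzgo bvd omhgb ful
Hunk 5: at line 6 remove [opvr,rrdi,aei] add [byl] -> 13 lines: ubawi rxbb yesrn vvz zspnp jhh byl dkm speg dzgo bvd omhgb ful
Final line count: 13

Answer: 13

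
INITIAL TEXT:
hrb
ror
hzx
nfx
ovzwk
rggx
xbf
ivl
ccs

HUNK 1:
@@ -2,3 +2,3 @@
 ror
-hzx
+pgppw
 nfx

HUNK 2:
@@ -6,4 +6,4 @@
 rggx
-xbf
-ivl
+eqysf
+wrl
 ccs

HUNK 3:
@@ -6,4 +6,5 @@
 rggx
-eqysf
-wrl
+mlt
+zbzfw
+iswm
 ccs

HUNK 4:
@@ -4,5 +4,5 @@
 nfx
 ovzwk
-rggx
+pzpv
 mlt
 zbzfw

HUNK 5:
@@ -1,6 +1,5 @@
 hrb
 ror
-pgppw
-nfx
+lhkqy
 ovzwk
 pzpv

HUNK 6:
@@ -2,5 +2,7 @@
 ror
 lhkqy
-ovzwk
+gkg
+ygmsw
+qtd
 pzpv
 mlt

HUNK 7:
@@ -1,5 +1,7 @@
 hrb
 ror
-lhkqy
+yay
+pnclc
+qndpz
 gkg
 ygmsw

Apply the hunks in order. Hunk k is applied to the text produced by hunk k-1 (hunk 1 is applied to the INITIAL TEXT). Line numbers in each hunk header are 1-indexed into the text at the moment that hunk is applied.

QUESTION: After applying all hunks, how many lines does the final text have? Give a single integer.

Hunk 1: at line 2 remove [hzx] add [pgppw] -> 9 lines: hrb ror pgppw nfx ovzwk rggx xbf ivl ccs
Hunk 2: at line 6 remove [xbf,ivl] add [eqysf,wrl] -> 9 lines: hrb ror pgppw nfx ovzwk rggx eqysf wrl ccs
Hunk 3: at line 6 remove [eqysf,wrl] add [mlt,zbzfw,iswm] -> 10 lines: hrb ror pgppw nfx ovzwk rggx mlt zbzfw iswm ccs
Hunk 4: at line 4 remove [rggx] add [pzpv] -> 10 lines: hrb ror pgppw nfx ovzwk pzpv mlt zbzfw iswm ccs
Hunk 5: at line 1 remove [pgppw,nfx] add [lhkqy] -> 9 lines: hrb ror lhkqy ovzwk pzpv mlt zbzfw iswm ccs
Hunk 6: at line 2 remove [ovzwk] add [gkg,ygmsw,qtd] -> 11 lines: hrb ror lhkqy gkg ygmsw qtd pzpv mlt zbzfw iswm ccs
Hunk 7: at line 1 remove [lhkqy] add [yay,pnclc,qndpz] -> 13 lines: hrb ror yay pnclc qndpz gkg ygmsw qtd pzpv mlt zbzfw iswm ccs
Final line count: 13

Answer: 13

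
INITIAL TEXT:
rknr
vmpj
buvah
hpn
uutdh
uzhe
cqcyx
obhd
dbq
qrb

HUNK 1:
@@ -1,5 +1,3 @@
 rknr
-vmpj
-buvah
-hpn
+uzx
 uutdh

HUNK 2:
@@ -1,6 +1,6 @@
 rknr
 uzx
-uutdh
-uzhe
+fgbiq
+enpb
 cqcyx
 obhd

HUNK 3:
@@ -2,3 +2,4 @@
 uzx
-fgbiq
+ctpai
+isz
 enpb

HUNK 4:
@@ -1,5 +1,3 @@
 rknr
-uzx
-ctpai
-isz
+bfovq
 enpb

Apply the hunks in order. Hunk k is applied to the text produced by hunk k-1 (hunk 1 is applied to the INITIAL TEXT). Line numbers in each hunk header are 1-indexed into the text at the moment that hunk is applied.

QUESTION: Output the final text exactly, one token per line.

Hunk 1: at line 1 remove [vmpj,buvah,hpn] add [uzx] -> 8 lines: rknr uzx uutdh uzhe cqcyx obhd dbq qrb
Hunk 2: at line 1 remove [uutdh,uzhe] add [fgbiq,enpb] -> 8 lines: rknr uzx fgbiq enpb cqcyx obhd dbq qrb
Hunk 3: at line 2 remove [fgbiq] add [ctpai,isz] -> 9 lines: rknr uzx ctpai isz enpb cqcyx obhd dbq qrb
Hunk 4: at line 1 remove [uzx,ctpai,isz] add [bfovq] -> 7 lines: rknr bfovq enpb cqcyx obhd dbq qrb

Answer: rknr
bfovq
enpb
cqcyx
obhd
dbq
qrb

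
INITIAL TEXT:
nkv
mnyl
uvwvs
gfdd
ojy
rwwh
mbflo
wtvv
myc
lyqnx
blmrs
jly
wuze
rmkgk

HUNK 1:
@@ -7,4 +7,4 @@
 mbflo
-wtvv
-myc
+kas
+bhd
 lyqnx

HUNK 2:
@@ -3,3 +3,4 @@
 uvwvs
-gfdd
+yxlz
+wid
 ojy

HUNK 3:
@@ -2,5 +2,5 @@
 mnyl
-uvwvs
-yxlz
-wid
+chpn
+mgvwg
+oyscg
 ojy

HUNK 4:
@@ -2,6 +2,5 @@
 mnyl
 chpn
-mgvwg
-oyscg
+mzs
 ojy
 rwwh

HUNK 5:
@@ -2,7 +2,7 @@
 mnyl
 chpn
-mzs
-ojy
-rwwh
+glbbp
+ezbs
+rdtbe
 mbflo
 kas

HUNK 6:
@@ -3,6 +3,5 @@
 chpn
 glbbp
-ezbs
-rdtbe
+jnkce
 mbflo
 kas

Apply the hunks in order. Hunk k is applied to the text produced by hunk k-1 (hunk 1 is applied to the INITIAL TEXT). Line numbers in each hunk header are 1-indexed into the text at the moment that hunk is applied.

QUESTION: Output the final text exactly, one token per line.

Answer: nkv
mnyl
chpn
glbbp
jnkce
mbflo
kas
bhd
lyqnx
blmrs
jly
wuze
rmkgk

Derivation:
Hunk 1: at line 7 remove [wtvv,myc] add [kas,bhd] -> 14 lines: nkv mnyl uvwvs gfdd ojy rwwh mbflo kas bhd lyqnx blmrs jly wuze rmkgk
Hunk 2: at line 3 remove [gfdd] add [yxlz,wid] -> 15 lines: nkv mnyl uvwvs yxlz wid ojy rwwh mbflo kas bhd lyqnx blmrs jly wuze rmkgk
Hunk 3: at line 2 remove [uvwvs,yxlz,wid] add [chpn,mgvwg,oyscg] -> 15 lines: nkv mnyl chpn mgvwg oyscg ojy rwwh mbflo kas bhd lyqnx blmrs jly wuze rmkgk
Hunk 4: at line 2 remove [mgvwg,oyscg] add [mzs] -> 14 lines: nkv mnyl chpn mzs ojy rwwh mbflo kas bhd lyqnx blmrs jly wuze rmkgk
Hunk 5: at line 2 remove [mzs,ojy,rwwh] add [glbbp,ezbs,rdtbe] -> 14 lines: nkv mnyl chpn glbbp ezbs rdtbe mbflo kas bhd lyqnx blmrs jly wuze rmkgk
Hunk 6: at line 3 remove [ezbs,rdtbe] add [jnkce] -> 13 lines: nkv mnyl chpn glbbp jnkce mbflo kas bhd lyqnx blmrs jly wuze rmkgk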